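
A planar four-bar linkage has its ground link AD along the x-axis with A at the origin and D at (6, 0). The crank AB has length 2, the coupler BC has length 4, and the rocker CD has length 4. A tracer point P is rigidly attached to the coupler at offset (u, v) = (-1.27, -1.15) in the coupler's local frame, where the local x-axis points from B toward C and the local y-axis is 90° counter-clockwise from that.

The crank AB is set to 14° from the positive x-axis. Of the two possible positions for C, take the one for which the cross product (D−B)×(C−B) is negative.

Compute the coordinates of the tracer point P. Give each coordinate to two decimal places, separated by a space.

0.37 1.18

A=(0,0), D=(6.00,0)
B = A + 2.00·(cos14°, sin14°) = (1.9406, 0.4838)
|BD| = 4.0881
circle(B,4.00) ∩ circle(D,4.00): a=2.0441, h=3.4383
  candidates: C₊=(4.3772,3.6560) cross=14.056; C₋=(3.5634,-3.1722) cross=-14.056
  mode - wants cross < 0 → take C=(3.5634,-3.1722) (cross=-14.056)
ex = (C−B)/|BC| = (0.4057,-0.9140); ey = (0.9140,0.4057)
P = B + -1.27·ex + -1.15·ey = (0.3743,1.1781)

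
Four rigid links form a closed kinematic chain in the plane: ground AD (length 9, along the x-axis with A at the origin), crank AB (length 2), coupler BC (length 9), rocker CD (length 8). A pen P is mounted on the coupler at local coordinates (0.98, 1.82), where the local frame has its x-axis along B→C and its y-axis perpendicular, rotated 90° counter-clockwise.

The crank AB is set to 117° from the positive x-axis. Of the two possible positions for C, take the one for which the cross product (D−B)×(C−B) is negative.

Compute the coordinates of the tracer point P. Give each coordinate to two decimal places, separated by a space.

1.16 1.86

A=(0,0), D=(9.00,0)
B = A + 2.00·(cos117°, sin117°) = (-0.9080, 1.7820)
|BD| = 10.0670
circle(B,9.00) ∩ circle(D,8.00): a=5.8778, h=6.8155
  candidates: C₊=(6.0835,7.4494) cross=68.611; C₋=(3.6706,-5.9663) cross=-68.611
  mode - wants cross < 0 → take C=(3.6706,-5.9663) (cross=-68.611)
ex = (C−B)/|BC| = (0.5087,-0.8609); ey = (0.8609,0.5087)
P = B + 0.98·ex + 1.82·ey = (1.1575,1.8642)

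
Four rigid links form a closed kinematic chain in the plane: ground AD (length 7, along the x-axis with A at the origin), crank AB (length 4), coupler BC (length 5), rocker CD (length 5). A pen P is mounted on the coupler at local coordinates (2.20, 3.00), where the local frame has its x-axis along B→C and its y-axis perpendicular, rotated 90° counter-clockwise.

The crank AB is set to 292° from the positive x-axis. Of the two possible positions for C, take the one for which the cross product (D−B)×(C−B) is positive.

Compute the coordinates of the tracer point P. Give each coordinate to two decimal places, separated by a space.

-1.19 -1.13

A=(0,0), D=(7.00,0)
B = A + 4.00·(cos292°, sin292°) = (1.4984, -3.7087)
|BD| = 6.6349
circle(B,5.00) ∩ circle(D,5.00): a=3.3175, h=3.7409
  candidates: C₊=(2.1581,1.2476) cross=24.821; C₋=(6.3403,-4.9563) cross=-24.821
  mode + wants cross > 0 → take C=(2.1581,1.2476) (cross=24.821)
ex = (C−B)/|BC| = (0.1319,0.9913); ey = (-0.9913,0.1319)
P = B + 2.20·ex + 3.00·ey = (-1.1851,-1.1321)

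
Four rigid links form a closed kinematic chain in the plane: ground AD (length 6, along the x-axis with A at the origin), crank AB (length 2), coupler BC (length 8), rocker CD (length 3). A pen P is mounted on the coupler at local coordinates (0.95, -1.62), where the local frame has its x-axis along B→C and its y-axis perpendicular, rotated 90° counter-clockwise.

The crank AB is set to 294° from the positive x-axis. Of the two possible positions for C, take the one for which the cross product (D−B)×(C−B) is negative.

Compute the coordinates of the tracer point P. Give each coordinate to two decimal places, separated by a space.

1.90 -3.36

A=(0,0), D=(6.00,0)
B = A + 2.00·(cos294°, sin294°) = (0.8135, -1.8271)
|BD| = 5.4989
circle(B,8.00) ∩ circle(D,3.00): a=7.7504, h=1.9826
  candidates: C₊=(7.4648,2.6181) cross=10.902; C₋=(8.7823,-1.1219) cross=-10.902
  mode - wants cross < 0 → take C=(8.7823,-1.1219) (cross=-10.902)
ex = (C−B)/|BC| = (0.9961,0.0882); ey = (-0.0882,0.9961)
P = B + 0.95·ex + -1.62·ey = (1.9026,-3.3570)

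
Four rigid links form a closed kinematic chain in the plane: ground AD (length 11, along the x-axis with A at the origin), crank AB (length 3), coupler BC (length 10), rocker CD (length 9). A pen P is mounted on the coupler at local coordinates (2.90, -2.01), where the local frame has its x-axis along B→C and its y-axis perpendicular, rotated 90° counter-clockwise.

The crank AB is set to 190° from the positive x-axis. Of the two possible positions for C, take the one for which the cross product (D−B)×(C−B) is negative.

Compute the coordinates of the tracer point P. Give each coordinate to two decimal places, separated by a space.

-1.90 -3.89

A=(0,0), D=(11.00,0)
B = A + 3.00·(cos190°, sin190°) = (-2.9544, -0.5209)
|BD| = 13.9641
circle(B,10.00) ∩ circle(D,9.00): a=7.6624, h=6.4256
  candidates: C₊=(4.4629,6.1860) cross=89.727; C₋=(4.9423,-6.6562) cross=-89.727
  mode - wants cross < 0 → take C=(4.9423,-6.6562) (cross=-89.727)
ex = (C−B)/|BC| = (0.7897,-0.6135); ey = (0.6135,0.7897)
P = B + 2.90·ex + -2.01·ey = (-1.8975,-3.8874)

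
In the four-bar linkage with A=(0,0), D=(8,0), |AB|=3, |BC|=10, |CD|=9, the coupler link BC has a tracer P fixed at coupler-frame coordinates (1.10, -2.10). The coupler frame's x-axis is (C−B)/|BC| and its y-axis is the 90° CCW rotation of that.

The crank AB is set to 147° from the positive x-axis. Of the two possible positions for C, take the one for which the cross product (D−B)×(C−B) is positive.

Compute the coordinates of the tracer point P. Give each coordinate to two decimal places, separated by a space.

A=(0,0), D=(8.00,0)
B = A + 3.00·(cos147°, sin147°) = (-2.5160, 1.6339)
|BD| = 10.6422
circle(B,10.00) ∩ circle(D,9.00): a=6.2138, h=7.8351
  candidates: C₊=(4.8270,8.4221) cross=83.383; C₋=(2.4211,-7.0623) cross=-83.383
  mode + wants cross > 0 → take C=(4.8270,8.4221) (cross=83.383)
ex = (C−B)/|BC| = (0.7343,0.6788); ey = (-0.6788,0.7343)
P = B + 1.10·ex + -2.10·ey = (-0.2828,0.8386)

-0.28 0.84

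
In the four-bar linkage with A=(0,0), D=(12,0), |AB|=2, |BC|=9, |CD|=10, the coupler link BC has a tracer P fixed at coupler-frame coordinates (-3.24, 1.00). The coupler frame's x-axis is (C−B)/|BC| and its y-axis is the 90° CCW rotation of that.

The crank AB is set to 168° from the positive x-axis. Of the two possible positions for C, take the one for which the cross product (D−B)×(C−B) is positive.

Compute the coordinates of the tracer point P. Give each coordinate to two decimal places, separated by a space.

A=(0,0), D=(12.00,0)
B = A + 2.00·(cos168°, sin168°) = (-1.9563, 0.4158)
|BD| = 13.9625
circle(B,9.00) ∩ circle(D,10.00): a=6.3008, h=6.4265
  candidates: C₊=(4.5331,6.6518) cross=89.729; C₋=(4.1504,-6.1954) cross=-89.729
  mode + wants cross > 0 → take C=(4.5331,6.6518) (cross=89.729)
ex = (C−B)/|BC| = (0.7210,0.6929); ey = (-0.6929,0.7210)
P = B + -3.24·ex + 1.00·ey = (-4.9854,-1.1081)

-4.99 -1.11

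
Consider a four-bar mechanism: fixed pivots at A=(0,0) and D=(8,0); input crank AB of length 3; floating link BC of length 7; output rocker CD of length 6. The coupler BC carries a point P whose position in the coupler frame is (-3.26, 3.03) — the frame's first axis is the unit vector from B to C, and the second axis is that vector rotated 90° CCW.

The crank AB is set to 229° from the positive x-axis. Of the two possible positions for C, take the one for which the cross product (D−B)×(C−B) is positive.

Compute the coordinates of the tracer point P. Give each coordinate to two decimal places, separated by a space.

-6.40 -2.63

A=(0,0), D=(8.00,0)
B = A + 3.00·(cos229°, sin229°) = (-1.9682, -2.2641)
|BD| = 10.2221
circle(B,7.00) ∩ circle(D,6.00): a=5.7469, h=3.9966
  candidates: C₊=(2.7508,2.9061) cross=40.854; C₋=(4.5212,-4.8886) cross=-40.854
  mode + wants cross > 0 → take C=(2.7508,2.9061) (cross=40.854)
ex = (C−B)/|BC| = (0.6741,0.7386); ey = (-0.7386,0.6741)
P = B + -3.26·ex + 3.03·ey = (-6.4038,-2.6294)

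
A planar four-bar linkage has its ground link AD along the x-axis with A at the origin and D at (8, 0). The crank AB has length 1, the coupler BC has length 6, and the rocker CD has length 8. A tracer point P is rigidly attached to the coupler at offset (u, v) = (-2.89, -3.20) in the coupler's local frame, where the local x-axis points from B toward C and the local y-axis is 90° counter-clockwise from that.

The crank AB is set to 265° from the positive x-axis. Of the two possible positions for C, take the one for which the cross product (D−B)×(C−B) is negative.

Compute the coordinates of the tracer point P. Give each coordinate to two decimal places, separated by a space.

-4.31 -0.10

A=(0,0), D=(8.00,0)
B = A + 1.00·(cos265°, sin265°) = (-0.0872, -0.9962)
|BD| = 8.1483
circle(B,6.00) ∩ circle(D,8.00): a=2.3560, h=5.5181
  candidates: C₊=(1.5765,4.7685) cross=44.963; C₋=(2.9258,-6.1849) cross=-44.963
  mode - wants cross < 0 → take C=(2.9258,-6.1849) (cross=-44.963)
ex = (C−B)/|BC| = (0.5022,-0.8648); ey = (0.8648,0.5022)
P = B + -2.89·ex + -3.20·ey = (-4.3057,-0.1039)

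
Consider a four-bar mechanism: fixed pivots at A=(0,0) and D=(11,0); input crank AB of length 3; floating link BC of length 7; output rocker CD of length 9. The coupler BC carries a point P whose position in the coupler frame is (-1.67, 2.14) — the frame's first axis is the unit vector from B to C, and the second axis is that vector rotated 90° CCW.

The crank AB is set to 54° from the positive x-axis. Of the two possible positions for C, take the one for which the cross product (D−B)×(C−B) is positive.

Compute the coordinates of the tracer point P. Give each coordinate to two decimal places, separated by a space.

-0.95 2.57

A=(0,0), D=(11.00,0)
B = A + 3.00·(cos54°, sin54°) = (1.7634, 2.4271)
|BD| = 9.5502
circle(B,7.00) ∩ circle(D,9.00): a=3.0997, h=6.2763
  candidates: C₊=(6.3564,7.7095) cross=59.940; C₋=(3.1663,-4.4309) cross=-59.940
  mode + wants cross > 0 → take C=(6.3564,7.7095) (cross=59.940)
ex = (C−B)/|BC| = (0.6561,0.7546); ey = (-0.7546,0.6561)
P = B + -1.67·ex + 2.14·ey = (-0.9473,2.5710)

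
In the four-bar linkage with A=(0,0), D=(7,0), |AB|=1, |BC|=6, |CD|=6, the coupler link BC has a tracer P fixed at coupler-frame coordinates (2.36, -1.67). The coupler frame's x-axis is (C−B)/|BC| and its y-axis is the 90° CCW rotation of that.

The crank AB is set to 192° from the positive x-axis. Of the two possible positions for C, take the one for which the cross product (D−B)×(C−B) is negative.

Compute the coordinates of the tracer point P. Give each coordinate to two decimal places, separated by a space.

-0.58 -3.07

A=(0,0), D=(7.00,0)
B = A + 1.00·(cos192°, sin192°) = (-0.9781, -0.2079)
|BD| = 7.9809
circle(B,6.00) ∩ circle(D,6.00): a=3.9904, h=4.4807
  candidates: C₊=(2.8942,4.3752) cross=35.760; C₋=(3.1277,-4.5831) cross=-35.760
  mode - wants cross < 0 → take C=(3.1277,-4.5831) (cross=-35.760)
ex = (C−B)/|BC| = (0.6843,-0.7292); ey = (0.7292,0.6843)
P = B + 2.36·ex + -1.67·ey = (-0.5810,-3.0716)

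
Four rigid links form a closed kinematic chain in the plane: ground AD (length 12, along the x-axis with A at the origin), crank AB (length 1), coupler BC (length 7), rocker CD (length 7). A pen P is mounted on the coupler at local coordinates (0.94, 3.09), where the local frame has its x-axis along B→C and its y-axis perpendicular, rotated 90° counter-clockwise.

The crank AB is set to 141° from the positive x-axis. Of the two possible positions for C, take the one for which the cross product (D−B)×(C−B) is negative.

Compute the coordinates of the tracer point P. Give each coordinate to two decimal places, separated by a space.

A=(0,0), D=(12.00,0)
B = A + 1.00·(cos141°, sin141°) = (-0.7771, 0.6293)
|BD| = 12.7926
circle(B,7.00) ∩ circle(D,7.00): a=6.3963, h=2.8438
  candidates: C₊=(5.7513,3.1550) cross=36.380; C₋=(5.4715,-2.5257) cross=-36.380
  mode - wants cross < 0 → take C=(5.4715,-2.5257) (cross=-36.380)
ex = (C−B)/|BC| = (0.8927,-0.4507); ey = (0.4507,0.8927)
P = B + 0.94·ex + 3.09·ey = (1.4547,2.9640)

1.45 2.96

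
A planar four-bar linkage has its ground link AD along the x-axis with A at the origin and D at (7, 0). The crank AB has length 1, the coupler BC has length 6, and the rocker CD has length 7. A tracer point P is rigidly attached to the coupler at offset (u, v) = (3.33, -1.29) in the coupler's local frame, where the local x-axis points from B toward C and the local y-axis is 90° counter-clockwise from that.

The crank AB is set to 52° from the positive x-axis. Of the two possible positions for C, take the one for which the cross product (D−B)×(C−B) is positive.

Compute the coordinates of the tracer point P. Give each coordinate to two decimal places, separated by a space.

A=(0,0), D=(7.00,0)
B = A + 1.00·(cos52°, sin52°) = (0.6157, 0.7880)
|BD| = 6.4328
circle(B,6.00) ∩ circle(D,7.00): a=2.2059, h=5.5798
  candidates: C₊=(3.4885,6.0555) cross=35.893; C₋=(2.1215,-5.0200) cross=-35.893
  mode + wants cross > 0 → take C=(3.4885,6.0555) (cross=35.893)
ex = (C−B)/|BC| = (0.4788,0.8779); ey = (-0.8779,0.4788)
P = B + 3.33·ex + -1.29·ey = (3.3426,3.0938)

3.34 3.09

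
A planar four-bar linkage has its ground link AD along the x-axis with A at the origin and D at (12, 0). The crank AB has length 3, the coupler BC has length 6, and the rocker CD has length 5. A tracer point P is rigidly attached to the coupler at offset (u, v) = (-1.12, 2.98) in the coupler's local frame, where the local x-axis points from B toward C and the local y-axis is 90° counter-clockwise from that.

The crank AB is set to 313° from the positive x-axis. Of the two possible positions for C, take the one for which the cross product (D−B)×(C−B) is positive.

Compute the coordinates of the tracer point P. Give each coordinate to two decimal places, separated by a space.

-0.50 -0.28

A=(0,0), D=(12.00,0)
B = A + 3.00·(cos313°, sin313°) = (2.0460, -2.1941)
|BD| = 10.1929
circle(B,6.00) ∩ circle(D,5.00): a=5.6361, h=2.0579
  candidates: C₊=(7.1070,1.0287) cross=20.976; C₋=(7.9929,-2.9905) cross=-20.976
  mode + wants cross > 0 → take C=(7.1070,1.0287) (cross=20.976)
ex = (C−B)/|BC| = (0.8435,0.5371); ey = (-0.5371,0.8435)
P = B + -1.12·ex + 2.98·ey = (-0.4994,-0.2820)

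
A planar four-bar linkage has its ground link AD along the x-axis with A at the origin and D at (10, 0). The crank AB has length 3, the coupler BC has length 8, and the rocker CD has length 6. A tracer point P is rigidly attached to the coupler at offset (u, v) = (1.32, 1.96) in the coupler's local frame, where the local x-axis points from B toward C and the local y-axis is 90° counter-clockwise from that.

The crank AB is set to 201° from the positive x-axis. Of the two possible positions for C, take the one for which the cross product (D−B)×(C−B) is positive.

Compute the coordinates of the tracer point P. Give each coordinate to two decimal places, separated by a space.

A=(0,0), D=(10.00,0)
B = A + 3.00·(cos201°, sin201°) = (-2.8007, -1.0751)
|BD| = 12.8458
circle(B,8.00) ∩ circle(D,6.00): a=7.5128, h=2.7493
  candidates: C₊=(4.4556,2.2933) cross=35.317; C₋=(4.9158,-3.1860) cross=-35.317
  mode + wants cross > 0 → take C=(4.4556,2.2933) (cross=35.317)
ex = (C−B)/|BC| = (0.9070,0.4210); ey = (-0.4210,0.9070)
P = B + 1.32·ex + 1.96·ey = (-2.4287,1.2585)

-2.43 1.26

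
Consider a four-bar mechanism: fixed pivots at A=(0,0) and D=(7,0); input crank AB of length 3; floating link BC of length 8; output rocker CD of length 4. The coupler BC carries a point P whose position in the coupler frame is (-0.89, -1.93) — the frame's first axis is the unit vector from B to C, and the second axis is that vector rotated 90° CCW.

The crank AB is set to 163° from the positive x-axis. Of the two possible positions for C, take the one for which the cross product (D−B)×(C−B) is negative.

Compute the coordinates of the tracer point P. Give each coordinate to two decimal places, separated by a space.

A=(0,0), D=(7.00,0)
B = A + 3.00·(cos163°, sin163°) = (-2.8689, 0.8771)
|BD| = 9.9078
circle(B,8.00) ∩ circle(D,4.00): a=7.3762, h=3.0970
  candidates: C₊=(4.7525,3.3089) cross=30.684; C₋=(4.2042,-2.8607) cross=-30.684
  mode - wants cross < 0 → take C=(4.2042,-2.8607) (cross=-30.684)
ex = (C−B)/|BC| = (0.8841,-0.4672); ey = (0.4672,0.8841)
P = B + -0.89·ex + -1.93·ey = (-4.5575,-0.4134)

-4.56 -0.41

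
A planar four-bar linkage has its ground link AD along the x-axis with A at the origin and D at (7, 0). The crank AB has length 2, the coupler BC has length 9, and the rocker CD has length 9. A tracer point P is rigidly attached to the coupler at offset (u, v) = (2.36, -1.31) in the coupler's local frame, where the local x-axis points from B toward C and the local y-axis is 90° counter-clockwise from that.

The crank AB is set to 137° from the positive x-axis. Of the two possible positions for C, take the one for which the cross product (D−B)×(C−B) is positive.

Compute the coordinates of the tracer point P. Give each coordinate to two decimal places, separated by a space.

1.02 2.43

A=(0,0), D=(7.00,0)
B = A + 2.00·(cos137°, sin137°) = (-1.4627, 1.3640)
|BD| = 8.5719
circle(B,9.00) ∩ circle(D,9.00): a=4.2860, h=7.9139
  candidates: C₊=(4.0279,8.4951) cross=67.838; C₋=(1.5093,-7.1311) cross=-67.838
  mode + wants cross > 0 → take C=(4.0279,8.4951) (cross=67.838)
ex = (C−B)/|BC| = (0.6101,0.7923); ey = (-0.7923,0.6101)
P = B + 2.36·ex + -1.31·ey = (1.0150,2.4347)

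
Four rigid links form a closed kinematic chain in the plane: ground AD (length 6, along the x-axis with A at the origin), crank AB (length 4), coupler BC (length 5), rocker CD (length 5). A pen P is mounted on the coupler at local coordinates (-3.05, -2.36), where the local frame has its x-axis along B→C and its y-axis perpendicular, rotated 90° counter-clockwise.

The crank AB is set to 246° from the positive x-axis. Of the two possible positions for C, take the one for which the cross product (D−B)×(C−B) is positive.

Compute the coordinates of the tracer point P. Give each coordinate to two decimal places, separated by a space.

-1.25 -7.49

A=(0,0), D=(6.00,0)
B = A + 4.00·(cos246°, sin246°) = (-1.6269, -3.6542)
|BD| = 8.4571
circle(B,5.00) ∩ circle(D,5.00): a=4.2286, h=2.6682
  candidates: C₊=(1.0337,0.5792) cross=22.565; C₋=(3.3394,-4.2333) cross=-22.565
  mode + wants cross > 0 → take C=(1.0337,0.5792) (cross=22.565)
ex = (C−B)/|BC| = (0.5321,0.8467); ey = (-0.8467,0.5321)
P = B + -3.05·ex + -2.36·ey = (-1.2518,-7.4923)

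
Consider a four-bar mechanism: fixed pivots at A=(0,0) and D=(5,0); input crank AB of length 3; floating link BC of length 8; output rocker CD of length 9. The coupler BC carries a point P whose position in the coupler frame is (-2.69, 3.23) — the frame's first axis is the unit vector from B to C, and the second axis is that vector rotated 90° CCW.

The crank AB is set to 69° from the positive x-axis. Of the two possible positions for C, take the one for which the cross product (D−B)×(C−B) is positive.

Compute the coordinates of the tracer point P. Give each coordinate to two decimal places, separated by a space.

-3.13 2.83

A=(0,0), D=(5.00,0)
B = A + 3.00·(cos69°, sin69°) = (1.0751, 2.8007)
|BD| = 4.8217
circle(B,8.00) ∩ circle(D,9.00): a=0.6480, h=7.9737
  candidates: C₊=(6.2342,8.9150) cross=38.447; C₋=(-3.0290,-4.0663) cross=-38.447
  mode + wants cross > 0 → take C=(6.2342,8.9150) (cross=38.447)
ex = (C−B)/|BC| = (0.6449,0.7643); ey = (-0.7643,0.6449)
P = B + -2.69·ex + 3.23·ey = (-3.1283,2.8278)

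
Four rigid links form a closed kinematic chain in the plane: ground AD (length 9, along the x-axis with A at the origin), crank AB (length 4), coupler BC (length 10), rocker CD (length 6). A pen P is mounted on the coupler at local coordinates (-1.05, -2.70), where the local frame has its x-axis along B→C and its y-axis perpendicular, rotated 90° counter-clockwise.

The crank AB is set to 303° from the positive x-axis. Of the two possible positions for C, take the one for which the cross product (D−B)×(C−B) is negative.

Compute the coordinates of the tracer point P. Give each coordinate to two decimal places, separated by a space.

A=(0,0), D=(9.00,0)
B = A + 4.00·(cos303°, sin303°) = (2.1786, -3.3547)
|BD| = 7.6017
circle(B,10.00) ∩ circle(D,6.00): a=8.0104, h=5.9861
  candidates: C₊=(6.7251,5.5520) cross=45.504; C₋=(12.0085,-5.1913) cross=-45.504
  mode - wants cross < 0 → take C=(12.0085,-5.1913) (cross=-45.504)
ex = (C−B)/|BC| = (0.9830,-0.1837); ey = (0.1837,0.9830)
P = B + -1.05·ex + -2.70·ey = (0.6505,-5.8159)

0.65 -5.82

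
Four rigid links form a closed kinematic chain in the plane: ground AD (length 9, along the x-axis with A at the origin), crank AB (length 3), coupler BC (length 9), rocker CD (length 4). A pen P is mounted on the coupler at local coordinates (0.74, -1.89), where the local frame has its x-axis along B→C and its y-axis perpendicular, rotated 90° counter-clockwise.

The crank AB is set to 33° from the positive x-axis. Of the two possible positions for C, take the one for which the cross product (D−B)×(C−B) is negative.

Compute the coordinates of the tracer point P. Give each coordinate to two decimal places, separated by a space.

1.92 -0.31

A=(0,0), D=(9.00,0)
B = A + 3.00·(cos33°, sin33°) = (2.5160, 1.6339)
|BD| = 6.6867
circle(B,9.00) ∩ circle(D,4.00): a=8.2037, h=3.7012
  candidates: C₊=(11.3755,3.2183) cross=24.748; C₋=(9.5667,-3.9597) cross=-24.748
  mode - wants cross < 0 → take C=(9.5667,-3.9597) (cross=-24.748)
ex = (C−B)/|BC| = (0.7834,-0.6215); ey = (0.6215,0.7834)
P = B + 0.74·ex + -1.89·ey = (1.9211,-0.3066)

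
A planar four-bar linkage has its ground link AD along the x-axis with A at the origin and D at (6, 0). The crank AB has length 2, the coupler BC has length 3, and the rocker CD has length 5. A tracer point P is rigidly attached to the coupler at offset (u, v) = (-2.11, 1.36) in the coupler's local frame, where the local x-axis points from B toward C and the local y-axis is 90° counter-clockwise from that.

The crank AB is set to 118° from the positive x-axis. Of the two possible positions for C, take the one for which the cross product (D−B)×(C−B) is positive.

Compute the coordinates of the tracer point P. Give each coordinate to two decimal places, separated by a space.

-3.39 2.30

A=(0,0), D=(6.00,0)
B = A + 2.00·(cos118°, sin118°) = (-0.9389, 1.7659)
|BD| = 7.1601
circle(B,3.00) ∩ circle(D,5.00): a=2.4628, h=1.7131
  candidates: C₊=(1.8703,2.8187) cross=12.266; C₋=(1.0252,-0.5017) cross=-12.266
  mode + wants cross > 0 → take C=(1.8703,2.8187) (cross=12.266)
ex = (C−B)/|BC| = (0.9364,0.3509); ey = (-0.3509,0.9364)
P = B + -2.11·ex + 1.36·ey = (-3.3920,2.2989)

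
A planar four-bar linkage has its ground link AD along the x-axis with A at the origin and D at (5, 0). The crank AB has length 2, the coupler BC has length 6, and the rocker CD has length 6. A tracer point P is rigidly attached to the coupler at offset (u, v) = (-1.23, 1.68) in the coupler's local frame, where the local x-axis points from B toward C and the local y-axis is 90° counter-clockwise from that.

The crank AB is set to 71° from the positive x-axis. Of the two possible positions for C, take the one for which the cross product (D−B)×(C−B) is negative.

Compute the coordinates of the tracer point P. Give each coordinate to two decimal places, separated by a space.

2.34 3.11

A=(0,0), D=(5.00,0)
B = A + 2.00·(cos71°, sin71°) = (0.6511, 1.8910)
|BD| = 4.7422
circle(B,6.00) ∩ circle(D,6.00): a=2.3711, h=5.5116
  candidates: C₊=(5.0234,6.0000) cross=26.137; C₋=(0.6277,-4.1089) cross=-26.137
  mode - wants cross < 0 → take C=(0.6277,-4.1089) (cross=-26.137)
ex = (C−B)/|BC| = (-0.0039,-1.0000); ey = (1.0000,-0.0039)
P = B + -1.23·ex + 1.68·ey = (2.3359,3.1145)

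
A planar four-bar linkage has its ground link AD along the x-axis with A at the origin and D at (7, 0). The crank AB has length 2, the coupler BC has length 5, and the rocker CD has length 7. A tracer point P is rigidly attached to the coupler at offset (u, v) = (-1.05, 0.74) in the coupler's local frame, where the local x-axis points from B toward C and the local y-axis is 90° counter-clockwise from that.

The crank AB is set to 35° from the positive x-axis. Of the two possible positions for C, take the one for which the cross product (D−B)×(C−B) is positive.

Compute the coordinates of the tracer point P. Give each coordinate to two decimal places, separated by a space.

0.60 0.38

A=(0,0), D=(7.00,0)
B = A + 2.00·(cos35°, sin35°) = (1.6383, 1.1472)
|BD| = 5.4830
circle(B,5.00) ∩ circle(D,7.00): a=0.5530, h=4.9693
  candidates: C₊=(3.2187,5.8908) cross=27.247; C₋=(1.1393,-3.8279) cross=-27.247
  mode + wants cross > 0 → take C=(3.2187,5.8908) (cross=27.247)
ex = (C−B)/|BC| = (0.3161,0.9487); ey = (-0.9487,0.3161)
P = B + -1.05·ex + 0.74·ey = (0.6044,0.3849)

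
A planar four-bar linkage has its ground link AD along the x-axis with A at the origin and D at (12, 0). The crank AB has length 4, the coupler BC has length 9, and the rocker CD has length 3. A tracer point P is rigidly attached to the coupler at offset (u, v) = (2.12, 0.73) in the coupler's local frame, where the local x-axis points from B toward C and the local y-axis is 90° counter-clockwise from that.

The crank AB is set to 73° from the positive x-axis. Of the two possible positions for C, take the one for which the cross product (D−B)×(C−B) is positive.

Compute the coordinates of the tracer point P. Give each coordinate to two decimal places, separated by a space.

3.38 4.18

A=(0,0), D=(12.00,0)
B = A + 4.00·(cos73°, sin73°) = (1.1695, 3.8252)
|BD| = 11.4862
circle(B,9.00) ∩ circle(D,3.00): a=8.8773, h=1.4811
  candidates: C₊=(10.0333,2.2654) cross=17.012; C₋=(9.0468,-0.5277) cross=-17.012
  mode + wants cross > 0 → take C=(10.0333,2.2654) (cross=17.012)
ex = (C−B)/|BC| = (0.9849,-0.1733); ey = (0.1733,0.9849)
P = B + 2.12·ex + 0.73·ey = (3.3839,4.1767)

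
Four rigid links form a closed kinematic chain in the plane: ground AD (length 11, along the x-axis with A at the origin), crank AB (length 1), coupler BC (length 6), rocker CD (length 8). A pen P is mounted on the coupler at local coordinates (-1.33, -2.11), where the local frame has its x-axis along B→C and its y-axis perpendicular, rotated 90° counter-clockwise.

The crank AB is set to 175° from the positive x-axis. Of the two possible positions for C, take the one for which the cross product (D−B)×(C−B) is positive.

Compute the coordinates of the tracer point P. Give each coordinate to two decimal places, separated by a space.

A=(0,0), D=(11.00,0)
B = A + 1.00·(cos175°, sin175°) = (-0.9962, 0.0872)
|BD| = 11.9965
circle(B,6.00) ∩ circle(D,8.00): a=4.8312, h=3.5580
  candidates: C₊=(3.8608,3.6099) cross=42.683; C₋=(3.8091,-3.5058) cross=-42.683
  mode + wants cross > 0 → take C=(3.8608,3.6099) (cross=42.683)
ex = (C−B)/|BC| = (0.8095,0.5871); ey = (-0.5871,0.8095)
P = B + -1.33·ex + -2.11·ey = (-0.8340,-2.4018)

-0.83 -2.40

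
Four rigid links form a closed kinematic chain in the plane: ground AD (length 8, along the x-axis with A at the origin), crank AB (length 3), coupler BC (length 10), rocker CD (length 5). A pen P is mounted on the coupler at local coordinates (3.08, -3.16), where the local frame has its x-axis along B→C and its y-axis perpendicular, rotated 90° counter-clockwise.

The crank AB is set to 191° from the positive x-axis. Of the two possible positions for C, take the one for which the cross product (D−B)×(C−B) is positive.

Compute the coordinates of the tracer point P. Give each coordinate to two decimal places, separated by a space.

1.30 -1.76

A=(0,0), D=(8.00,0)
B = A + 3.00·(cos191°, sin191°) = (-2.9449, -0.5724)
|BD| = 10.9598
circle(B,10.00) ∩ circle(D,5.00): a=8.9015, h=4.5567
  candidates: C₊=(5.7065,4.4429) cross=49.940; C₋=(6.1825,-4.6580) cross=-49.940
  mode + wants cross > 0 → take C=(5.7065,4.4429) (cross=49.940)
ex = (C−B)/|BC| = (0.8651,0.5015); ey = (-0.5015,0.8651)
P = B + 3.08·ex + -3.16·ey = (1.3046,-1.7615)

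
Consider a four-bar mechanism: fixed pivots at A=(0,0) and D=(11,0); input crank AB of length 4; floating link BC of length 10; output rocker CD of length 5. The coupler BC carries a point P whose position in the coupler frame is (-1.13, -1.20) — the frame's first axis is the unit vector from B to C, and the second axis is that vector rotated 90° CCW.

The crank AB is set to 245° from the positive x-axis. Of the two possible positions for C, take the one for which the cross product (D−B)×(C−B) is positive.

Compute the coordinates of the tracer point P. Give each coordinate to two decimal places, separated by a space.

-1.92 -5.26

A=(0,0), D=(11.00,0)
B = A + 4.00·(cos245°, sin245°) = (-1.6905, -3.6252)
|BD| = 13.1981
circle(B,10.00) ∩ circle(D,5.00): a=9.4404, h=3.2984
  candidates: C₊=(6.4808,2.1393) cross=43.532; C₋=(8.2928,-4.2037) cross=-43.532
  mode + wants cross > 0 → take C=(6.4808,2.1393) (cross=43.532)
ex = (C−B)/|BC| = (0.8171,0.5765); ey = (-0.5765,0.8171)
P = B + -1.13·ex + -1.20·ey = (-1.9221,-5.2572)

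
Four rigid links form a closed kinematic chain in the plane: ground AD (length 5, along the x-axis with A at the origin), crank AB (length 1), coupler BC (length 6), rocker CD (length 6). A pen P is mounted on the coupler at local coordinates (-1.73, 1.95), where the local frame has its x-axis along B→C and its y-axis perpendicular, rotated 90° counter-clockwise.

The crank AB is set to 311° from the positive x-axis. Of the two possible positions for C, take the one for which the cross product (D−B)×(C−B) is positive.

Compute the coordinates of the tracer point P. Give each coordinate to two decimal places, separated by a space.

-1.60 -2.05

A=(0,0), D=(5.00,0)
B = A + 1.00·(cos311°, sin311°) = (0.6561, -0.7547)
|BD| = 4.4090
circle(B,6.00) ∩ circle(D,6.00): a=2.2045, h=5.5803
  candidates: C₊=(1.8728,5.1206) cross=24.604; C₋=(3.7832,-5.8753) cross=-24.604
  mode + wants cross > 0 → take C=(1.8728,5.1206) (cross=24.604)
ex = (C−B)/|BC| = (0.2028,0.9792); ey = (-0.9792,0.2028)
P = B + -1.73·ex + 1.95·ey = (-1.6043,-2.0533)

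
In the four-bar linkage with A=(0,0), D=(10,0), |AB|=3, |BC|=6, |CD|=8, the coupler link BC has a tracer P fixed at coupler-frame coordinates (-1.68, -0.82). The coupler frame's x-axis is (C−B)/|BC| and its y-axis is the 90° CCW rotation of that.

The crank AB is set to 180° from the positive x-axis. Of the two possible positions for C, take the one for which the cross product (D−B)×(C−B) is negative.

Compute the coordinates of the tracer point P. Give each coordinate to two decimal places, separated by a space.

-4.87 -0.02

A=(0,0), D=(10.00,0)
B = A + 3.00·(cos180°, sin180°) = (-3.0000, 0.0000)
|BD| = 13.0000
circle(B,6.00) ∩ circle(D,8.00): a=5.4231, h=2.5671
  candidates: C₊=(2.4231,2.5671) cross=33.373; C₋=(2.4231,-2.5671) cross=-33.373
  mode - wants cross < 0 → take C=(2.4231,-2.5671) (cross=-33.373)
ex = (C−B)/|BC| = (0.9038,-0.4279); ey = (0.4279,0.9038)
P = B + -1.68·ex + -0.82·ey = (-4.8693,-0.0224)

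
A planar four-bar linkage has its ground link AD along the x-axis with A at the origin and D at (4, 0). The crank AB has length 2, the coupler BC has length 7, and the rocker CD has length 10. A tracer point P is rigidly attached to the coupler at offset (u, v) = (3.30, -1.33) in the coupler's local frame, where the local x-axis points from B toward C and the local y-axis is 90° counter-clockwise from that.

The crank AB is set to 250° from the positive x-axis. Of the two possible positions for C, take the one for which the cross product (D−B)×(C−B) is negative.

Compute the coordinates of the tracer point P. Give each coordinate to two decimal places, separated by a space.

-1.97 -5.20

A=(0,0), D=(4.00,0)
B = A + 2.00·(cos250°, sin250°) = (-0.6840, -1.8794)
|BD| = 5.0470
circle(B,7.00) ∩ circle(D,10.00): a=-2.5290, h=6.5272
  candidates: C₊=(-5.4617,3.2366) cross=32.943; C₋=(-0.6006,-8.8789) cross=-32.943
  mode - wants cross < 0 → take C=(-0.6006,-8.8789) (cross=-32.943)
ex = (C−B)/|BC| = (0.0119,-0.9999); ey = (0.9999,0.0119)
P = B + 3.30·ex + -1.33·ey = (-1.9746,-5.1950)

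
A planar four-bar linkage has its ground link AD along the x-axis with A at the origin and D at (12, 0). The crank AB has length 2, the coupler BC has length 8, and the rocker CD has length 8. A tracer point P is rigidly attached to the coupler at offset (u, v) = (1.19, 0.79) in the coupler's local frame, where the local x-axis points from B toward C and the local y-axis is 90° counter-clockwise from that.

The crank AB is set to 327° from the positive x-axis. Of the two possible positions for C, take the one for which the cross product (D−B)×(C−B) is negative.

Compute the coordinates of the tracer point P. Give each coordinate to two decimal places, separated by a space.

A=(0,0), D=(12.00,0)
B = A + 2.00·(cos327°, sin327°) = (1.6773, -1.0893)
|BD| = 10.3800
circle(B,8.00) ∩ circle(D,8.00): a=5.1900, h=6.0880
  candidates: C₊=(6.1998,5.5098) cross=63.194; C₋=(7.4776,-6.5990) cross=-63.194
  mode - wants cross < 0 → take C=(7.4776,-6.5990) (cross=-63.194)
ex = (C−B)/|BC| = (0.7250,-0.6887); ey = (0.6887,0.7250)
P = B + 1.19·ex + 0.79·ey = (3.0842,-1.3361)

3.08 -1.34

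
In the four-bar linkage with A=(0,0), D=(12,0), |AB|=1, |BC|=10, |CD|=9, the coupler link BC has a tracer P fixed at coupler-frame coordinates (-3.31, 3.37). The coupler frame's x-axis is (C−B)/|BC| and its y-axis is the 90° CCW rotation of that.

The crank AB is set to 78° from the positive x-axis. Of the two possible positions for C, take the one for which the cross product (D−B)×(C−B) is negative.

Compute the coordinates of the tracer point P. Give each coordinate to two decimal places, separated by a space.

0.87 5.66

A=(0,0), D=(12.00,0)
B = A + 1.00·(cos78°, sin78°) = (0.2079, 0.9781)
|BD| = 11.8326
circle(B,10.00) ∩ circle(D,9.00): a=6.7192, h=7.4063
  candidates: C₊=(7.5163,7.8036) cross=87.635; C₋=(6.2918,-6.9582) cross=-87.635
  mode - wants cross < 0 → take C=(6.2918,-6.9582) (cross=-87.635)
ex = (C−B)/|BC| = (0.6084,-0.7936); ey = (0.7936,0.6084)
P = B + -3.31·ex + 3.37·ey = (0.8687,5.6554)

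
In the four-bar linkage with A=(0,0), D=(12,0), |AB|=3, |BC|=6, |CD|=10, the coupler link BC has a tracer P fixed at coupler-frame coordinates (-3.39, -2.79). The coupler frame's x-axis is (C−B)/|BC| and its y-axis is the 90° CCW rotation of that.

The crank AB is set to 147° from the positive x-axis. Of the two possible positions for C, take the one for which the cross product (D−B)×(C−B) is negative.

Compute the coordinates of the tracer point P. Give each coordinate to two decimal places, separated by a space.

A=(0,0), D=(12.00,0)
B = A + 3.00·(cos147°, sin147°) = (-2.5160, 1.6339)
|BD| = 14.6077
circle(B,6.00) ∩ circle(D,10.00): a=5.1132, h=3.1393
  candidates: C₊=(2.9163,4.1816) cross=45.858; C₋=(2.2140,-2.0576) cross=-45.858
  mode - wants cross < 0 → take C=(2.2140,-2.0576) (cross=-45.858)
ex = (C−B)/|BC| = (0.7883,-0.6153); ey = (0.6153,0.7883)
P = B + -3.39·ex + -2.79·ey = (-6.9050,1.5202)

-6.91 1.52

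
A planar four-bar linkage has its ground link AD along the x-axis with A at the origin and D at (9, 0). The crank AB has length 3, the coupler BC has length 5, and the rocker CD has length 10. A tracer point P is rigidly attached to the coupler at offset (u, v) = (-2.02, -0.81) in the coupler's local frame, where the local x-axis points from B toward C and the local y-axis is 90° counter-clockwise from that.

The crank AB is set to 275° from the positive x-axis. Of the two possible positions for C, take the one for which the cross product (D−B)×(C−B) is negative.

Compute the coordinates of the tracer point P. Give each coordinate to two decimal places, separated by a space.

A=(0,0), D=(9.00,0)
B = A + 3.00·(cos275°, sin275°) = (0.2615, -2.9886)
|BD| = 9.2355
circle(B,5.00) ∩ circle(D,10.00): a=0.5573, h=4.9688
  candidates: C₊=(-0.8191,1.8932) cross=45.890; C₋=(2.3967,-7.5097) cross=-45.890
  mode - wants cross < 0 → take C=(2.3967,-7.5097) (cross=-45.890)
ex = (C−B)/|BC| = (0.4270,-0.9042); ey = (0.9042,0.4270)
P = B + -2.02·ex + -0.81·ey = (-1.3336,-1.5079)

-1.33 -1.51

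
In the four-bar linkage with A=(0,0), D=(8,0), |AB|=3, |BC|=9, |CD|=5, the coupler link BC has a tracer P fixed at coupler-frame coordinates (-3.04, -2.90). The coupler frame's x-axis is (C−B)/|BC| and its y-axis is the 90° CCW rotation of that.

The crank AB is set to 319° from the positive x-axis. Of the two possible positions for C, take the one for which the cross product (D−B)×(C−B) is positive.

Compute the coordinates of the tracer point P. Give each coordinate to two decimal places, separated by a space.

A=(0,0), D=(8.00,0)
B = A + 3.00·(cos319°, sin319°) = (2.2641, -1.9682)
|BD| = 6.0642
circle(B,9.00) ∩ circle(D,5.00): a=7.6494, h=4.7421
  candidates: C₊=(7.9603,4.9998) cross=28.757; C₋=(11.0385,-3.9708) cross=-28.757
  mode + wants cross > 0 → take C=(7.9603,4.9998) (cross=28.757)
ex = (C−B)/|BC| = (0.6329,0.7742); ey = (-0.7742,0.6329)
P = B + -3.04·ex + -2.90·ey = (2.5853,-6.1573)

2.59 -6.16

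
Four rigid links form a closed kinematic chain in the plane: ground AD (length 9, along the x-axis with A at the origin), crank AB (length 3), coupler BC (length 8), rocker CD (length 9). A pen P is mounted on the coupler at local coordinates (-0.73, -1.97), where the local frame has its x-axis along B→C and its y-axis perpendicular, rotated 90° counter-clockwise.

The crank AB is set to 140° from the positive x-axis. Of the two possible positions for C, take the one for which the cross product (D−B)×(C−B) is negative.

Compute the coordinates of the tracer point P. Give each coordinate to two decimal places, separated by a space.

-4.38 1.62

A=(0,0), D=(9.00,0)
B = A + 3.00·(cos140°, sin140°) = (-2.2981, 1.9284)
|BD| = 11.4615
circle(B,8.00) ∩ circle(D,9.00): a=4.9891, h=6.2537
  candidates: C₊=(3.6721,7.2535) cross=71.677; C₋=(1.5677,-5.0756) cross=-71.677
  mode - wants cross < 0 → take C=(1.5677,-5.0756) (cross=-71.677)
ex = (C−B)/|BC| = (0.4832,-0.8755); ey = (0.8755,0.4832)
P = B + -0.73·ex + -1.97·ey = (-4.3756,1.6155)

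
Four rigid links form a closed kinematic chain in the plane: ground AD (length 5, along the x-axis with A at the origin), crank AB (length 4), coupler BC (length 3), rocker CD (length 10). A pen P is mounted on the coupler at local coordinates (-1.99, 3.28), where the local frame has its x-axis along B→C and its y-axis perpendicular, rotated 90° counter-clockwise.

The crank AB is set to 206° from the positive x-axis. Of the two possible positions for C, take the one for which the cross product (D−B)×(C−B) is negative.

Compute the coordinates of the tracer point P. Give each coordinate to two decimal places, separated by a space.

-0.19 0.01

A=(0,0), D=(5.00,0)
B = A + 4.00·(cos206°, sin206°) = (-3.5952, -1.7535)
|BD| = 8.7722
circle(B,3.00) ∩ circle(D,10.00): a=-0.8007, h=2.8912
  candidates: C₊=(-4.9577,0.9193) cross=25.362; C₋=(-3.8018,-4.7464) cross=-25.362
  mode - wants cross < 0 → take C=(-3.8018,-4.7464) (cross=-25.362)
ex = (C−B)/|BC| = (-0.0689,-0.9976); ey = (0.9976,-0.0689)
P = B + -1.99·ex + 3.28·ey = (-0.1859,0.0059)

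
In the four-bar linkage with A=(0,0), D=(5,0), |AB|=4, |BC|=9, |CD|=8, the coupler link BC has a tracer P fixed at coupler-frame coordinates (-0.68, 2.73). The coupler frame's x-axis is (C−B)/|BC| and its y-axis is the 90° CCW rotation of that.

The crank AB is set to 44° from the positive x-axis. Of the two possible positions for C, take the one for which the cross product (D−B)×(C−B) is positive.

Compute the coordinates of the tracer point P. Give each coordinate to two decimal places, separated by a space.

1.75 5.35

A=(0,0), D=(5.00,0)
B = A + 4.00·(cos44°, sin44°) = (2.8774, 2.7786)
|BD| = 3.4966
circle(B,9.00) ∩ circle(D,8.00): a=4.1792, h=7.9708
  candidates: C₊=(11.7485,4.2963) cross=27.871; C₋=(-0.9197,-5.3812) cross=-27.871
  mode + wants cross > 0 → take C=(11.7485,4.2963) (cross=27.871)
ex = (C−B)/|BC| = (0.9857,0.1686); ey = (-0.1686,0.9857)
P = B + -0.68·ex + 2.73·ey = (1.7467,5.3549)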